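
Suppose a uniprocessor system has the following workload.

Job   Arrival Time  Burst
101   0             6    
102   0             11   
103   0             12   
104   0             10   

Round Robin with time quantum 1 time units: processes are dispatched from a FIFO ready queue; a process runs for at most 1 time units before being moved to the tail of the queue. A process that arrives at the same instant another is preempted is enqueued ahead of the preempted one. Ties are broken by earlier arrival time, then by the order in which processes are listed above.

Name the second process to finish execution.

Schedule: | 101 0-1 | 102 1-2 | 103 2-3 | 104 3-4 | 101 4-5 | 102 5-6 | 103 6-7 | 104 7-8 | 101 8-9 | 102 9-10 | 103 10-11 | 104 11-12 | 101 12-13 | 102 13-14 | 103 14-15 | 104 15-16 | 101 16-17 | 102 17-18 | 103 18-19 | 104 19-20 | 101 20-21 | 102 21-22 | 103 22-23 | 104 23-24 | 102 24-25 | 103 25-26 | 104 26-27 | 102 27-28 | 103 28-29 | 104 29-30 | 102 30-31 | 103 31-32 | 104 32-33 | 102 33-34 | 103 34-35 | 104 35-36 | 102 36-37 | 103 37-39 |
Completion: 101=21  102=37  103=39  104=36
Turnaround (C−A): 101=21  102=37  103=39  104=36
Finish order: 101 → 104 → 102 → 103

104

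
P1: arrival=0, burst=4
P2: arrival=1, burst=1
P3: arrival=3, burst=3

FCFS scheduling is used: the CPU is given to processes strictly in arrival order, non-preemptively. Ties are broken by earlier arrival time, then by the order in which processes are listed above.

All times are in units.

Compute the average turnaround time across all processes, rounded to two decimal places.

4.33

Timeline: | P1 0-4 | P2 4-5 | P3 5-8 |
Completion: P1=4  P2=5  P3=8
Turnaround (C−A): P1=4  P2=4  P3=5
Turnaround times: P1=4, P2=4, P3=5
Average turnaround = (4+4+5) / 3 = 13/3 = 4.33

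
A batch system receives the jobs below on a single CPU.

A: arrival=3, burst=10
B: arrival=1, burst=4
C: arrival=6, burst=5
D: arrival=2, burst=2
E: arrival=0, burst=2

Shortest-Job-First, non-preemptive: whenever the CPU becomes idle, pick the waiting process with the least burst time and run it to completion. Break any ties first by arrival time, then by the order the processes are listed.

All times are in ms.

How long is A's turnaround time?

Timeline: | E 0-2 | D 2-4 | B 4-8 | C 8-13 | A 13-23 |
Completion: A=23  B=8  C=13  D=4  E=2
Turnaround(A) = completion − arrival = 23 − 3 = 20

20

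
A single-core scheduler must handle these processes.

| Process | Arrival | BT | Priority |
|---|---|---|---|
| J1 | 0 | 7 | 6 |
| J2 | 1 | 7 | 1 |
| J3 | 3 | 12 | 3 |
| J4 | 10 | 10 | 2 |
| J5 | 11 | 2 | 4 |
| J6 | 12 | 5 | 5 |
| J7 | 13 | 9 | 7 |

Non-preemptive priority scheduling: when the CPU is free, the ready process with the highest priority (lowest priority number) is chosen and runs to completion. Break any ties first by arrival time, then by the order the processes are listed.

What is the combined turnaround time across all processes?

Schedule: | J1 0-7 | J2 7-14 | J4 14-24 | J3 24-36 | J5 36-38 | J6 38-43 | J7 43-52 |
Completion: J1=7  J2=14  J3=36  J4=24  J5=38  J6=43  J7=52
Turnaround = completion − arrival: J1=7, J2=13, J3=33, J4=14, J5=27, J6=31, J7=39
Total turnaround = 7 + 13 + 33 + 14 + 27 + 31 + 39 = 164

164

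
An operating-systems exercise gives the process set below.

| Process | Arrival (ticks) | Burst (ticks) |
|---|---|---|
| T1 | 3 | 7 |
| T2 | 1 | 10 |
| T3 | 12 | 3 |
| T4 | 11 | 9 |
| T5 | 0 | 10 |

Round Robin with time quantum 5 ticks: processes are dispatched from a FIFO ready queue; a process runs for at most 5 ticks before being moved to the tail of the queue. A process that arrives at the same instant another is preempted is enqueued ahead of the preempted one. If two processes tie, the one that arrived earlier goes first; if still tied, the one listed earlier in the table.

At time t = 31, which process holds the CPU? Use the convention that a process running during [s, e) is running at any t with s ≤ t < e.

Schedule: | T5 0-5 | T2 5-10 | T1 10-15 | T5 15-20 | T2 20-25 | T4 25-30 | T3 30-33 | T1 33-35 | T4 35-39 |
Completion: T1=35  T2=25  T3=33  T4=39  T5=20
Turnaround (C−A): T1=32  T2=24  T3=21  T4=28  T5=20

T3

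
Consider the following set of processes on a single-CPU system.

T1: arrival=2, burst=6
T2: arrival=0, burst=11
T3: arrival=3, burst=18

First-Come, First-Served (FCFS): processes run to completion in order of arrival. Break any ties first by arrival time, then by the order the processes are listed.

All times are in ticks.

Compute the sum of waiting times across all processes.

23

Schedule: | T2 0-11 | T1 11-17 | T3 17-35 |
Completion: T1=17  T2=11  T3=35
Waiting = turnaround − burst: T1=9, T2=0, T3=14
Total waiting = 9 + 0 + 14 = 23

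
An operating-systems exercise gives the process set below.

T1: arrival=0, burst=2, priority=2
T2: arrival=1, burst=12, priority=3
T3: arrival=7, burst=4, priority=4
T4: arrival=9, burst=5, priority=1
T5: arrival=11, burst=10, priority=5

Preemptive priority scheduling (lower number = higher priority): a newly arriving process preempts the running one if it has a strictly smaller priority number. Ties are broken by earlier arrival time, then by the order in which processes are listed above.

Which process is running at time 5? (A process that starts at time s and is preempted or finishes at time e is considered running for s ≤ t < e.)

Gantt: | T1 0-2 | T2 2-9 | T4 9-14 | T2 14-19 | T3 19-23 | T5 23-33 |
Completion: T1=2  T2=19  T3=23  T4=14  T5=33
Turnaround (C−A): T1=2  T2=18  T3=16  T4=5  T5=22

T2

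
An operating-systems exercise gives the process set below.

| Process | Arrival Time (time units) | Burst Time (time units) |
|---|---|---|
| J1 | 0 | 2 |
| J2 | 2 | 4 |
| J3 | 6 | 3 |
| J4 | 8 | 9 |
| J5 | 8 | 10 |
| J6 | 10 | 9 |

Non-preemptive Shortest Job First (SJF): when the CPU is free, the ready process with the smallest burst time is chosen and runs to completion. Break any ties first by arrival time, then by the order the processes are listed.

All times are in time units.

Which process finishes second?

J2

Schedule: | J1 0-2 | J2 2-6 | J3 6-9 | J4 9-18 | J6 18-27 | J5 27-37 |
Completion: J1=2  J2=6  J3=9  J4=18  J5=37  J6=27
Turnaround (C−A): J1=2  J2=4  J3=3  J4=10  J5=29  J6=17
Finish order: J1 → J2 → J3 → J4 → J6 → J5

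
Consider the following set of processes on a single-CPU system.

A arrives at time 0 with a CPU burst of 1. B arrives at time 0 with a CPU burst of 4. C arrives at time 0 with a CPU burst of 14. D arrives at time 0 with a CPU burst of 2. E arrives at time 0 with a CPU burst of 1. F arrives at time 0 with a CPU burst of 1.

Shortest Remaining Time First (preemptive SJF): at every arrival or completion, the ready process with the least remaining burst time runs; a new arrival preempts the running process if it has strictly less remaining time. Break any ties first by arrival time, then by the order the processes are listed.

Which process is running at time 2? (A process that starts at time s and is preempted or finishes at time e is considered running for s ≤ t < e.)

F

Timeline: | A 0-1 | E 1-2 | F 2-3 | D 3-5 | B 5-9 | C 9-23 |
Completion: A=1  B=9  C=23  D=5  E=2  F=3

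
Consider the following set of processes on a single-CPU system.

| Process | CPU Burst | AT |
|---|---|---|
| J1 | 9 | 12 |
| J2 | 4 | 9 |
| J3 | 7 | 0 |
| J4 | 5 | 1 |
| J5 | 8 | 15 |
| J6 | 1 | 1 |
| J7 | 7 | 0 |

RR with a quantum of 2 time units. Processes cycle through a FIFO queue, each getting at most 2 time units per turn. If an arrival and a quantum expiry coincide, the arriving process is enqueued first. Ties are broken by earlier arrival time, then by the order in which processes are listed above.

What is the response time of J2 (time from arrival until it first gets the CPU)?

Schedule: | J3 0-2 | J7 2-4 | J4 4-6 | J6 6-7 | J3 7-9 | J7 9-11 | J4 11-13 | J2 13-15 | J3 15-17 | J7 17-19 | J1 19-21 | J4 21-22 | J5 22-24 | J2 24-26 | J3 26-27 | J7 27-28 | J1 28-30 | J5 30-32 | J1 32-34 | J5 34-36 | J1 36-38 | J5 38-40 | J1 40-41 |
Completion: J1=41  J2=26  J3=27  J4=22  J5=40  J6=7  J7=28
Turnaround (C−A): J1=29  J2=17  J3=27  J4=21  J5=25  J6=6  J7=28
Response(J2) = first start − arrival = 13 − 9 = 4

4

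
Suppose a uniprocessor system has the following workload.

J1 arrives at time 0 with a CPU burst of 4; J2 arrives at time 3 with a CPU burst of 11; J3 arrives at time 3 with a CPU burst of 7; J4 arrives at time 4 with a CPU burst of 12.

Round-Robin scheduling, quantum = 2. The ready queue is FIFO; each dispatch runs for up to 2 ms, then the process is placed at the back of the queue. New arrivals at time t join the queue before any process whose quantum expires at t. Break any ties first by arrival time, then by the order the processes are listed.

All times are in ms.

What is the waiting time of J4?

18

Gantt: | J1 0-4 | J2 4-6 | J3 6-8 | J4 8-10 | J2 10-12 | J3 12-14 | J4 14-16 | J2 16-18 | J3 18-20 | J4 20-22 | J2 22-24 | J3 24-25 | J4 25-27 | J2 27-29 | J4 29-31 | J2 31-32 | J4 32-34 |
Completion: J1=4  J2=32  J3=25  J4=34
Waiting(J4) = turnaround − burst = 30 − 12 = 18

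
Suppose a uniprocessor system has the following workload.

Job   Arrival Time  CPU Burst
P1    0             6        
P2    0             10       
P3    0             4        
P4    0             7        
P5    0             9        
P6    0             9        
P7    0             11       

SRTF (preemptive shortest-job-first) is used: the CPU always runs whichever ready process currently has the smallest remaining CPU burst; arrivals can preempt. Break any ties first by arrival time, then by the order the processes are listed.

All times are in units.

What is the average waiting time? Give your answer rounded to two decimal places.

Timeline: | P3 0-4 | P1 4-10 | P4 10-17 | P5 17-26 | P6 26-35 | P2 35-45 | P7 45-56 |
Completion: P1=10  P2=45  P3=4  P4=17  P5=26  P6=35  P7=56
Waiting times: P1=4, P2=35, P3=0, P4=10, P5=17, P6=26, P7=45
Average waiting = (4+35+0+10+17+26+45) / 7 = 137/7 = 19.57

19.57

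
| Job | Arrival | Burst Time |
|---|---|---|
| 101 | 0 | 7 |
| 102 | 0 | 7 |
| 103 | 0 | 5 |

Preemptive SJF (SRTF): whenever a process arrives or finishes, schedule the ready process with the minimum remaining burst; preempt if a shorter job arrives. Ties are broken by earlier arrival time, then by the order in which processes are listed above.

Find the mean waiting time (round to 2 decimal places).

Schedule: | 103 0-5 | 101 5-12 | 102 12-19 |
Completion: 101=12  102=19  103=5
Waiting times: 101=5, 102=12, 103=0
Average waiting = (5+12+0) / 3 = 17/3 = 5.67

5.67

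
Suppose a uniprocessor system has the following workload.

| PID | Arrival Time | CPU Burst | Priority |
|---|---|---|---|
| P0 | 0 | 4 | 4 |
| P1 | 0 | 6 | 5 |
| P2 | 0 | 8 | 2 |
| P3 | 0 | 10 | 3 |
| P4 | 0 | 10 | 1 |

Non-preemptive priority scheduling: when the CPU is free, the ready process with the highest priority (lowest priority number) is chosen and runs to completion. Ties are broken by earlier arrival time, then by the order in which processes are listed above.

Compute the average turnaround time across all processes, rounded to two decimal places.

Timeline: | P4 0-10 | P2 10-18 | P3 18-28 | P0 28-32 | P1 32-38 |
Completion: P0=32  P1=38  P2=18  P3=28  P4=10
Turnaround (C−A): P0=32  P1=38  P2=18  P3=28  P4=10
Turnaround times: P0=32, P1=38, P2=18, P3=28, P4=10
Average turnaround = (32+38+18+28+10) / 5 = 126/5 = 25.20

25.20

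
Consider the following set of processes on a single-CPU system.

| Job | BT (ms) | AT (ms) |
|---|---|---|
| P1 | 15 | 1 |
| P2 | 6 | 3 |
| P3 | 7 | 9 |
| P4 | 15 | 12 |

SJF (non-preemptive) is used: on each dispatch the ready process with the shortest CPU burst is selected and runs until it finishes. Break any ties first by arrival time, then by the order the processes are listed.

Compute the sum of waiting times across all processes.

43

Gantt: | idle 0-1 | P1 1-16 | P2 16-22 | P3 22-29 | P4 29-44 |
Completion: P1=16  P2=22  P3=29  P4=44
Turnaround (C−A): P1=15  P2=19  P3=20  P4=32
Waiting = turnaround − burst: P1=0, P2=13, P3=13, P4=17
Total waiting = 0 + 13 + 13 + 17 = 43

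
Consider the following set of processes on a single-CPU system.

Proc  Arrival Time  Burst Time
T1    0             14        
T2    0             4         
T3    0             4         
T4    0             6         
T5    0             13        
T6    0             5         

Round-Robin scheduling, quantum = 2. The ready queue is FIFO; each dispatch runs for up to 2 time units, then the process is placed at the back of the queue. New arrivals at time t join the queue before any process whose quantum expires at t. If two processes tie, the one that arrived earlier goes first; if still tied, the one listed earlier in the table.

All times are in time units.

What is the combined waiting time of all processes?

138

Gantt: | T1 0-2 | T2 2-4 | T3 4-6 | T4 6-8 | T5 8-10 | T6 10-12 | T1 12-14 | T2 14-16 | T3 16-18 | T4 18-20 | T5 20-22 | T6 22-24 | T1 24-26 | T4 26-28 | T5 28-30 | T6 30-31 | T1 31-33 | T5 33-35 | T1 35-37 | T5 37-39 | T1 39-41 | T5 41-43 | T1 43-45 | T5 45-46 |
Completion: T1=45  T2=16  T3=18  T4=28  T5=46  T6=31
Waiting = turnaround − burst: T1=31, T2=12, T3=14, T4=22, T5=33, T6=26
Total waiting = 31 + 12 + 14 + 22 + 33 + 26 = 138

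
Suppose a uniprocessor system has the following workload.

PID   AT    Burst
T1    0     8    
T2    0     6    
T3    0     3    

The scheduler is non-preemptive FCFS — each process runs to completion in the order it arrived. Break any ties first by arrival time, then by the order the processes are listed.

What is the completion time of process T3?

Schedule: | T1 0-8 | T2 8-14 | T3 14-17 |
Completion: T1=8  T2=14  T3=17
Turnaround (C−A): T1=8  T2=14  T3=17

17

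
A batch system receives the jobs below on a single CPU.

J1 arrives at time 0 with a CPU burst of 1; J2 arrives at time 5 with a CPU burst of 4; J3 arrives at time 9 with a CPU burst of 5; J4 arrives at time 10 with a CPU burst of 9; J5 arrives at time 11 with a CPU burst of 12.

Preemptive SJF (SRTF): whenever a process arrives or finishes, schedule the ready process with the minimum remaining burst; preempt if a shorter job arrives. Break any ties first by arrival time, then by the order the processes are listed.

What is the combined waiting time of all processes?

16

Timeline: | J1 0-1 | idle 1-5 | J2 5-9 | J3 9-14 | J4 14-23 | J5 23-35 |
Completion: J1=1  J2=9  J3=14  J4=23  J5=35
Waiting = turnaround − burst: J1=0, J2=0, J3=0, J4=4, J5=12
Total waiting = 0 + 0 + 0 + 4 + 12 = 16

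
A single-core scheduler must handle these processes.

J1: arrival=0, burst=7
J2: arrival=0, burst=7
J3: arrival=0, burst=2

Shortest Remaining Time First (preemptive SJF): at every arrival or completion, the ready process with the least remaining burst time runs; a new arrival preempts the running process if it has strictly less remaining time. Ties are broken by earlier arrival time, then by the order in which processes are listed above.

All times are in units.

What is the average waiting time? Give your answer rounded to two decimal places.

Timeline: | J3 0-2 | J1 2-9 | J2 9-16 |
Completion: J1=9  J2=16  J3=2
Turnaround (C−A): J1=9  J2=16  J3=2
Waiting times: J1=2, J2=9, J3=0
Average waiting = (2+9+0) / 3 = 11/3 = 3.67

3.67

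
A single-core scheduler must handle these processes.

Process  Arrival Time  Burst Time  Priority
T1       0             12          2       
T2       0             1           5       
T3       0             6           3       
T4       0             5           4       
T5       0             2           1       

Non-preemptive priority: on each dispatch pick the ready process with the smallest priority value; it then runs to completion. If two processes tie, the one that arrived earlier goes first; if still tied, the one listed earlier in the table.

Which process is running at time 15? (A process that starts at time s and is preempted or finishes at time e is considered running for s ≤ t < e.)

T3

Schedule: | T5 0-2 | T1 2-14 | T3 14-20 | T4 20-25 | T2 25-26 |
Completion: T1=14  T2=26  T3=20  T4=25  T5=2
Turnaround (C−A): T1=14  T2=26  T3=20  T4=25  T5=2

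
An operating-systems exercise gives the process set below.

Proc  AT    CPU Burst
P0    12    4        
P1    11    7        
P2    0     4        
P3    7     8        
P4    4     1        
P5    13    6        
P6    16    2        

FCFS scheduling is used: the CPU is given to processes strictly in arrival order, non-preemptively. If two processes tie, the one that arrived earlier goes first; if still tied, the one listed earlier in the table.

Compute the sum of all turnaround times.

75

Timeline: | P2 0-4 | P4 4-5 | idle 5-7 | P3 7-15 | P1 15-22 | P0 22-26 | P5 26-32 | P6 32-34 |
Completion: P0=26  P1=22  P2=4  P3=15  P4=5  P5=32  P6=34
Turnaround = completion − arrival: P0=14, P1=11, P2=4, P3=8, P4=1, P5=19, P6=18
Total turnaround = 14 + 11 + 4 + 8 + 1 + 19 + 18 = 75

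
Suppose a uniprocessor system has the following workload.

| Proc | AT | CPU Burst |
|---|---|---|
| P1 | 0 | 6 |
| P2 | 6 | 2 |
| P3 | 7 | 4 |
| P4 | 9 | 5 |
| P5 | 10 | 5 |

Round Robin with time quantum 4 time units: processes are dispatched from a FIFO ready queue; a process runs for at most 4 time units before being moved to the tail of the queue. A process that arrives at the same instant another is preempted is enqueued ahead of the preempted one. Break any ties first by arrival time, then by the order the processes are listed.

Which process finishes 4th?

P4

Timeline: | P1 0-6 | P2 6-8 | P3 8-12 | P4 12-16 | P5 16-20 | P4 20-21 | P5 21-22 |
Completion: P1=6  P2=8  P3=12  P4=21  P5=22
Finish order: P1 → P2 → P3 → P4 → P5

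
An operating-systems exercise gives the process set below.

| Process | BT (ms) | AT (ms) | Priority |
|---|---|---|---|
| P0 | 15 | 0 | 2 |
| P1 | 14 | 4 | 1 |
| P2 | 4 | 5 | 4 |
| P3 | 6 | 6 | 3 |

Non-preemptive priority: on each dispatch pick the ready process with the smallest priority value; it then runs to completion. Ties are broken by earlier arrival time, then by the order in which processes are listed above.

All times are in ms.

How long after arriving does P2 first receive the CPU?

Timeline: | P0 0-15 | P1 15-29 | P3 29-35 | P2 35-39 |
Completion: P0=15  P1=29  P2=39  P3=35
Turnaround (C−A): P0=15  P1=25  P2=34  P3=29
Response(P2) = first start − arrival = 35 − 5 = 30

30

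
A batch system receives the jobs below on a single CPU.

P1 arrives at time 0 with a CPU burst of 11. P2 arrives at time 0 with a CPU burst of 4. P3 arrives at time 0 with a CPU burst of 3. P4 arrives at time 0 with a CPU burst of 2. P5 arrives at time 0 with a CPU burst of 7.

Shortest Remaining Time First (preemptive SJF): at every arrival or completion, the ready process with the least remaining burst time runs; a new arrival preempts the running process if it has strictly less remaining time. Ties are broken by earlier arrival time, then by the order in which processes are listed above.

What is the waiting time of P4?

Timeline: | P4 0-2 | P3 2-5 | P2 5-9 | P5 9-16 | P1 16-27 |
Completion: P1=27  P2=9  P3=5  P4=2  P5=16
Turnaround (C−A): P1=27  P2=9  P3=5  P4=2  P5=16
Waiting(P4) = turnaround − burst = 2 − 2 = 0

0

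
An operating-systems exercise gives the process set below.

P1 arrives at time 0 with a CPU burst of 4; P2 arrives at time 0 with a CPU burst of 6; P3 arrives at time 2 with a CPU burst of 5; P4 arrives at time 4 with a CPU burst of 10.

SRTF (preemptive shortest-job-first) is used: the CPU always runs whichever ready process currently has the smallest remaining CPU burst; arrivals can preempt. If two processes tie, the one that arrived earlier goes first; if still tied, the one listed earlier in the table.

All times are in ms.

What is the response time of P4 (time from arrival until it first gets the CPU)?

Timeline: | P1 0-4 | P3 4-9 | P2 9-15 | P4 15-25 |
Completion: P1=4  P2=15  P3=9  P4=25
Response(P4) = first start − arrival = 15 − 4 = 11

11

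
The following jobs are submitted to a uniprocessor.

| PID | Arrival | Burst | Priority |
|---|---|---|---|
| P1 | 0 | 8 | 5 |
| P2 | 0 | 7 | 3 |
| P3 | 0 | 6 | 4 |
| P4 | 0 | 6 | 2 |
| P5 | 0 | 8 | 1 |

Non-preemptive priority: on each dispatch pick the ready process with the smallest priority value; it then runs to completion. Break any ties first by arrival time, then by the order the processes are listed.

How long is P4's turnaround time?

14

Timeline: | P5 0-8 | P4 8-14 | P2 14-21 | P3 21-27 | P1 27-35 |
Completion: P1=35  P2=21  P3=27  P4=14  P5=8
Turnaround (C−A): P1=35  P2=21  P3=27  P4=14  P5=8
Turnaround(P4) = completion − arrival = 14 − 0 = 14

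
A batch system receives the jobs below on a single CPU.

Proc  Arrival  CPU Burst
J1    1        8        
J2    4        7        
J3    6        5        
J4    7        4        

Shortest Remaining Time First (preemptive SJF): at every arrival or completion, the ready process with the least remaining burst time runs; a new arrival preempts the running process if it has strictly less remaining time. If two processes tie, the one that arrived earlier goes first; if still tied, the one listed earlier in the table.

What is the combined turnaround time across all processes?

Schedule: | idle 0-1 | J1 1-9 | J4 9-13 | J3 13-18 | J2 18-25 |
Completion: J1=9  J2=25  J3=18  J4=13
Turnaround = completion − arrival: J1=8, J2=21, J3=12, J4=6
Total turnaround = 8 + 21 + 12 + 6 = 47

47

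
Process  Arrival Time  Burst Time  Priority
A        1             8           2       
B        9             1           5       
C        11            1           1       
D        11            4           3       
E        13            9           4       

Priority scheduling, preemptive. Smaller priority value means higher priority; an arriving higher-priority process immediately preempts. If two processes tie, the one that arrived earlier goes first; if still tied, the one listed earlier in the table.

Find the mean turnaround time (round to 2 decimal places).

Gantt: | idle 0-1 | A 1-9 | B 9-10 | idle 10-11 | C 11-12 | D 12-16 | E 16-25 |
Completion: A=9  B=10  C=12  D=16  E=25
Turnaround (C−A): A=8  B=1  C=1  D=5  E=12
Turnaround times: A=8, B=1, C=1, D=5, E=12
Average turnaround = (8+1+1+5+12) / 5 = 27/5 = 5.40

5.40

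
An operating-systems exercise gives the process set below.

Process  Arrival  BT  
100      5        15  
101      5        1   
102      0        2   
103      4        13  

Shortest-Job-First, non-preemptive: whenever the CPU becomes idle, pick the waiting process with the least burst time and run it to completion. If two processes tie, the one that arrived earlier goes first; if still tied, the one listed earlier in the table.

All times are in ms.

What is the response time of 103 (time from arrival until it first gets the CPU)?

0

Schedule: | 102 0-2 | idle 2-4 | 103 4-17 | 101 17-18 | 100 18-33 |
Completion: 100=33  101=18  102=2  103=17
Turnaround (C−A): 100=28  101=13  102=2  103=13
Response(103) = first start − arrival = 4 − 4 = 0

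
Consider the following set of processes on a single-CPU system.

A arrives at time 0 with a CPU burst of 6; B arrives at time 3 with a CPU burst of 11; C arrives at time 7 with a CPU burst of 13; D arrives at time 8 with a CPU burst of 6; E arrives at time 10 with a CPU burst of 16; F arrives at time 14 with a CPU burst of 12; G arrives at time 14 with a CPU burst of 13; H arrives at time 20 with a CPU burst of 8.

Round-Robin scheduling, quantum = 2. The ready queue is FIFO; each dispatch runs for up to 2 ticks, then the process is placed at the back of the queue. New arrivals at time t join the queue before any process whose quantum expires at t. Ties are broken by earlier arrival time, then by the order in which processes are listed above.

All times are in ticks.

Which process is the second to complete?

D

Gantt: | A 0-4 | B 4-6 | A 6-8 | B 8-10 | C 10-12 | D 12-14 | E 14-16 | B 16-18 | C 18-20 | F 20-22 | G 22-24 | D 24-26 | E 26-28 | B 28-30 | H 30-32 | C 32-34 | F 34-36 | G 36-38 | D 38-40 | E 40-42 | B 42-44 | H 44-46 | C 46-48 | F 48-50 | G 50-52 | E 52-54 | B 54-55 | H 55-57 | C 57-59 | F 59-61 | G 61-63 | E 63-65 | H 65-67 | C 67-69 | F 69-71 | G 71-73 | E 73-75 | C 75-76 | F 76-78 | G 78-80 | E 80-82 | G 82-83 | E 83-85 |
Completion: A=8  B=55  C=76  D=40  E=85  F=78  G=83  H=67
Finish order: A → D → B → H → C → F → G → E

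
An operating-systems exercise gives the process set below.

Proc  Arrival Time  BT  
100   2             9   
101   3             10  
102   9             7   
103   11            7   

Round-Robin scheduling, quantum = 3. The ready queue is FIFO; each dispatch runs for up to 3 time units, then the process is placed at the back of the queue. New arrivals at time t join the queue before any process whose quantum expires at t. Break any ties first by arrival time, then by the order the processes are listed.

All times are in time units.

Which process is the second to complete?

Schedule: | idle 0-2 | 100 2-5 | 101 5-8 | 100 8-11 | 101 11-14 | 102 14-17 | 103 17-20 | 100 20-23 | 101 23-26 | 102 26-29 | 103 29-32 | 101 32-33 | 102 33-34 | 103 34-35 |
Completion: 100=23  101=33  102=34  103=35
Finish order: 100 → 101 → 102 → 103

101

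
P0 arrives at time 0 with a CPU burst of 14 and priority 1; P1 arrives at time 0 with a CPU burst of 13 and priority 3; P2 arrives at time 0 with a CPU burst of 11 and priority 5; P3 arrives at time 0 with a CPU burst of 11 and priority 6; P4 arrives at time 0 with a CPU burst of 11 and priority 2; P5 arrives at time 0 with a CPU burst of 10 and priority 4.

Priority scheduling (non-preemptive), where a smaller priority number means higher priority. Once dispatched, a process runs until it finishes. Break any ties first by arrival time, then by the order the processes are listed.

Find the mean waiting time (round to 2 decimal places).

30.67

Timeline: | P0 0-14 | P4 14-25 | P1 25-38 | P5 38-48 | P2 48-59 | P3 59-70 |
Completion: P0=14  P1=38  P2=59  P3=70  P4=25  P5=48
Turnaround (C−A): P0=14  P1=38  P2=59  P3=70  P4=25  P5=48
Waiting times: P0=0, P1=25, P2=48, P3=59, P4=14, P5=38
Average waiting = (0+25+48+59+14+38) / 6 = 184/6 = 30.67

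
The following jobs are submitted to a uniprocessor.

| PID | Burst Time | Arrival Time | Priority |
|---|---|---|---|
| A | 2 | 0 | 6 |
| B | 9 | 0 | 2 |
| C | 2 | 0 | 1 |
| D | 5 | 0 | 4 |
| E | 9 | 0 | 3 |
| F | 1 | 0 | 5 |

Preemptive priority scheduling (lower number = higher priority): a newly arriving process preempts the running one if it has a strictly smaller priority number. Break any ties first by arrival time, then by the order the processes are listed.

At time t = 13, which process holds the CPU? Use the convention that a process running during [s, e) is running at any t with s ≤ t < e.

E

Timeline: | C 0-2 | B 2-11 | E 11-20 | D 20-25 | F 25-26 | A 26-28 |
Completion: A=28  B=11  C=2  D=25  E=20  F=26
Turnaround (C−A): A=28  B=11  C=2  D=25  E=20  F=26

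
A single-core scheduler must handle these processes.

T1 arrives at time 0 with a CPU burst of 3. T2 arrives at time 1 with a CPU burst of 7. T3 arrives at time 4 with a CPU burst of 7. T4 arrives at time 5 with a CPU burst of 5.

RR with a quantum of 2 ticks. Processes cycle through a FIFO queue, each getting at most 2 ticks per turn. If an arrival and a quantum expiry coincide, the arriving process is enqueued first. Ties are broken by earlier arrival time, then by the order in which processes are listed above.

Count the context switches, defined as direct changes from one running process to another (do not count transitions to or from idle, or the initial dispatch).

12

Schedule: | T1 0-2 | T2 2-4 | T1 4-5 | T3 5-7 | T2 7-9 | T4 9-11 | T3 11-13 | T2 13-15 | T4 15-17 | T3 17-19 | T2 19-20 | T4 20-21 | T3 21-22 |
Completion: T1=5  T2=20  T3=22  T4=21
Turnaround (C−A): T1=5  T2=19  T3=18  T4=16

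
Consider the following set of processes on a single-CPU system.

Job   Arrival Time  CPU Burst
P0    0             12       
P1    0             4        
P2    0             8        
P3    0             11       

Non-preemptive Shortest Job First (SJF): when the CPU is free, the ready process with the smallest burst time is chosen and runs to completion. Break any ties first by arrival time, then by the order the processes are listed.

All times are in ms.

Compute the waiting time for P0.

Gantt: | P1 0-4 | P2 4-12 | P3 12-23 | P0 23-35 |
Completion: P0=35  P1=4  P2=12  P3=23
Turnaround (C−A): P0=35  P1=4  P2=12  P3=23
Waiting(P0) = turnaround − burst = 35 − 12 = 23

23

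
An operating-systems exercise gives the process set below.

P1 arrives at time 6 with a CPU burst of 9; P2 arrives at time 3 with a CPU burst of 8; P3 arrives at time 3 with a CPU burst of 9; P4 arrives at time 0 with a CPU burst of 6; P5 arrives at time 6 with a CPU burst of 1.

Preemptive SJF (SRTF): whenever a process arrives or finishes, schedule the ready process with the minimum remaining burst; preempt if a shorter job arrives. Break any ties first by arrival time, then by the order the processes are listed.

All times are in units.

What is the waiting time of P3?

12

Gantt: | P4 0-6 | P5 6-7 | P2 7-15 | P3 15-24 | P1 24-33 |
Completion: P1=33  P2=15  P3=24  P4=6  P5=7
Turnaround (C−A): P1=27  P2=12  P3=21  P4=6  P5=1
Waiting(P3) = turnaround − burst = 21 − 9 = 12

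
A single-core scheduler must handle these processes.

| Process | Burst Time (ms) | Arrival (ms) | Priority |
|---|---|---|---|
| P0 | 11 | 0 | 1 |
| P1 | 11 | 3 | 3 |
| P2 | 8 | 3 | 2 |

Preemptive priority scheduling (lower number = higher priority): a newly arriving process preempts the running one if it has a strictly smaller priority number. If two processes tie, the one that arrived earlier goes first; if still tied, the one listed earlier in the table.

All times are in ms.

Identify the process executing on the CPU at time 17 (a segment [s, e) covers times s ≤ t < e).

Schedule: | P0 0-11 | P2 11-19 | P1 19-30 |
Completion: P0=11  P1=30  P2=19
Turnaround (C−A): P0=11  P1=27  P2=16

P2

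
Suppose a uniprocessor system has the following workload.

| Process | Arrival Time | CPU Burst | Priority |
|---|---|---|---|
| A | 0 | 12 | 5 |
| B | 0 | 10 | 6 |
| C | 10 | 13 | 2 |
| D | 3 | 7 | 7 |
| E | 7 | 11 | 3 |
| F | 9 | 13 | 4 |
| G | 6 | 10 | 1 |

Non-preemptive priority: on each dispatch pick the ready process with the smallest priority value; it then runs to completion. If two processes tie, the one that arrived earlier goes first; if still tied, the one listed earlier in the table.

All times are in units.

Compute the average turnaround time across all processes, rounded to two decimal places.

40.57

Schedule: | A 0-12 | G 12-22 | C 22-35 | E 35-46 | F 46-59 | B 59-69 | D 69-76 |
Completion: A=12  B=69  C=35  D=76  E=46  F=59  G=22
Turnaround times: A=12, B=69, C=25, D=73, E=39, F=50, G=16
Average turnaround = (12+69+25+73+39+50+16) / 7 = 284/7 = 40.57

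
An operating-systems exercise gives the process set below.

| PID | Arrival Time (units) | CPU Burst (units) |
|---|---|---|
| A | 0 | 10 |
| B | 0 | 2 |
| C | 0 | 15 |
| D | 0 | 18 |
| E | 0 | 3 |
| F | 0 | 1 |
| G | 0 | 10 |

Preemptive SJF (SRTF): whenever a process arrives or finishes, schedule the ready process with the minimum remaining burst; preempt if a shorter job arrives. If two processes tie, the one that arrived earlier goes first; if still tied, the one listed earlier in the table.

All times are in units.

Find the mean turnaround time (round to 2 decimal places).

21.71

Schedule: | F 0-1 | B 1-3 | E 3-6 | A 6-16 | G 16-26 | C 26-41 | D 41-59 |
Completion: A=16  B=3  C=41  D=59  E=6  F=1  G=26
Turnaround times: A=16, B=3, C=41, D=59, E=6, F=1, G=26
Average turnaround = (16+3+41+59+6+1+26) / 7 = 152/7 = 21.71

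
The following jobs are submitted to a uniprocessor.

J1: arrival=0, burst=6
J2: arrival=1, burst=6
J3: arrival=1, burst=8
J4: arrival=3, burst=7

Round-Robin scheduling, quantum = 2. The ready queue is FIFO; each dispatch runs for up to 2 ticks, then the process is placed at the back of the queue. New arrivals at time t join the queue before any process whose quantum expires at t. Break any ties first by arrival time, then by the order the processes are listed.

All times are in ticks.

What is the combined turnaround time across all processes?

Timeline: | J1 0-2 | J2 2-4 | J3 4-6 | J1 6-8 | J4 8-10 | J2 10-12 | J3 12-14 | J1 14-16 | J4 16-18 | J2 18-20 | J3 20-22 | J4 22-24 | J3 24-26 | J4 26-27 |
Completion: J1=16  J2=20  J3=26  J4=27
Turnaround = completion − arrival: J1=16, J2=19, J3=25, J4=24
Total turnaround = 16 + 19 + 25 + 24 = 84

84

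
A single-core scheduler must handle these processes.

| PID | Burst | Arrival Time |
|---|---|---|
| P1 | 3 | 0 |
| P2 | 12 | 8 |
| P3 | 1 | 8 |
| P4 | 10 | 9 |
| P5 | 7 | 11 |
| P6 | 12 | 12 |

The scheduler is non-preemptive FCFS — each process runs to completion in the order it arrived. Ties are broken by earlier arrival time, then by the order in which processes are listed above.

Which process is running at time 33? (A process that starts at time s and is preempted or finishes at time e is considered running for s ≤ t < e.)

P5

Gantt: | P1 0-3 | idle 3-8 | P2 8-20 | P3 20-21 | P4 21-31 | P5 31-38 | P6 38-50 |
Completion: P1=3  P2=20  P3=21  P4=31  P5=38  P6=50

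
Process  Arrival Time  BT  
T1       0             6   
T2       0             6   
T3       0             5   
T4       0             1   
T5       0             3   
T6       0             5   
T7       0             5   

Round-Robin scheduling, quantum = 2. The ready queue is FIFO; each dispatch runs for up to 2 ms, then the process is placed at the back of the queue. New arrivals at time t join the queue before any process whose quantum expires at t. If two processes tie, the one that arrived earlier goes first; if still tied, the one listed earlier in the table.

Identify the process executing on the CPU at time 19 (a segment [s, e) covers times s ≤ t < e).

Timeline: | T1 0-2 | T2 2-4 | T3 4-6 | T4 6-7 | T5 7-9 | T6 9-11 | T7 11-13 | T1 13-15 | T2 15-17 | T3 17-19 | T5 19-20 | T6 20-22 | T7 22-24 | T1 24-26 | T2 26-28 | T3 28-29 | T6 29-30 | T7 30-31 |
Completion: T1=26  T2=28  T3=29  T4=7  T5=20  T6=30  T7=31
Turnaround (C−A): T1=26  T2=28  T3=29  T4=7  T5=20  T6=30  T7=31

T5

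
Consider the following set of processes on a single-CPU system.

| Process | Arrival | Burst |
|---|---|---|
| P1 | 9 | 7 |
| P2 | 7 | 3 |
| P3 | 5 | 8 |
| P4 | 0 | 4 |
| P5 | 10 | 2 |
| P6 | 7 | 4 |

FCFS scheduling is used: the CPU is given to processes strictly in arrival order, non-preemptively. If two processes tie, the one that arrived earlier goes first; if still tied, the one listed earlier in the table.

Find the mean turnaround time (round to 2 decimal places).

11.83

Schedule: | P4 0-4 | idle 4-5 | P3 5-13 | P2 13-16 | P6 16-20 | P1 20-27 | P5 27-29 |
Completion: P1=27  P2=16  P3=13  P4=4  P5=29  P6=20
Turnaround (C−A): P1=18  P2=9  P3=8  P4=4  P5=19  P6=13
Turnaround times: P1=18, P2=9, P3=8, P4=4, P5=19, P6=13
Average turnaround = (18+9+8+4+19+13) / 6 = 71/6 = 11.83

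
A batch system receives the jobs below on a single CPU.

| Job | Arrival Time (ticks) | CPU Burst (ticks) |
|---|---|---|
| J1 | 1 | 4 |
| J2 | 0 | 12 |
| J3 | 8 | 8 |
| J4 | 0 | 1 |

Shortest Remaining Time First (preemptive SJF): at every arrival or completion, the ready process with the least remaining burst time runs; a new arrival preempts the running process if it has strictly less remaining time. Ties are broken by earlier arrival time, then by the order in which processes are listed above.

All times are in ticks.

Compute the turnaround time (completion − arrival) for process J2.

Schedule: | J4 0-1 | J1 1-5 | J2 5-8 | J3 8-16 | J2 16-25 |
Completion: J1=5  J2=25  J3=16  J4=1
Turnaround (C−A): J1=4  J2=25  J3=8  J4=1
Turnaround(J2) = completion − arrival = 25 − 0 = 25

25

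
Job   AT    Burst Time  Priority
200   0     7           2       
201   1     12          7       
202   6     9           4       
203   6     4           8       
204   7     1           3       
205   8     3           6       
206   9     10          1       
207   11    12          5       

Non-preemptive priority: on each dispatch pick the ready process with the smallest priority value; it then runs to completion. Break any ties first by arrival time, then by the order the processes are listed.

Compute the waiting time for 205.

31

Timeline: | 200 0-7 | 204 7-8 | 202 8-17 | 206 17-27 | 207 27-39 | 205 39-42 | 201 42-54 | 203 54-58 |
Completion: 200=7  201=54  202=17  203=58  204=8  205=42  206=27  207=39
Waiting(205) = turnaround − burst = 34 − 3 = 31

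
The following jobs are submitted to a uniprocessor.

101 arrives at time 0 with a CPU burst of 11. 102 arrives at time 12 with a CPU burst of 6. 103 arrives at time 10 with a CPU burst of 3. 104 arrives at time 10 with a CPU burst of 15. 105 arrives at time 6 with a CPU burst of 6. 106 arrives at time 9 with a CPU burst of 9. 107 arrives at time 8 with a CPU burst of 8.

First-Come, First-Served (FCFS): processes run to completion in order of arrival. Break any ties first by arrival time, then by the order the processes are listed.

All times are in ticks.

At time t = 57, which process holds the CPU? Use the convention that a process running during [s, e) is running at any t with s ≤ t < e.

Timeline: | 101 0-11 | 105 11-17 | 107 17-25 | 106 25-34 | 103 34-37 | 104 37-52 | 102 52-58 |
Completion: 101=11  102=58  103=37  104=52  105=17  106=34  107=25

102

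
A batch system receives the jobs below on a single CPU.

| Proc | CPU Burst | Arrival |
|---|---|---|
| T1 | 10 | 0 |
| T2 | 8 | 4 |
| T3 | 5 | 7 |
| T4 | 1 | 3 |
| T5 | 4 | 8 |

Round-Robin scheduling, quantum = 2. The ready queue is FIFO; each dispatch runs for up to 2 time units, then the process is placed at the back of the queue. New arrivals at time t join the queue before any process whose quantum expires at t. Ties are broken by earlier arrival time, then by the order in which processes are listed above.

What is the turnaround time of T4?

2

Schedule: | T1 0-4 | T4 4-5 | T2 5-7 | T1 7-9 | T3 9-11 | T2 11-13 | T5 13-15 | T1 15-17 | T3 17-19 | T2 19-21 | T5 21-23 | T1 23-25 | T3 25-26 | T2 26-28 |
Completion: T1=25  T2=28  T3=26  T4=5  T5=23
Turnaround(T4) = completion − arrival = 5 − 3 = 2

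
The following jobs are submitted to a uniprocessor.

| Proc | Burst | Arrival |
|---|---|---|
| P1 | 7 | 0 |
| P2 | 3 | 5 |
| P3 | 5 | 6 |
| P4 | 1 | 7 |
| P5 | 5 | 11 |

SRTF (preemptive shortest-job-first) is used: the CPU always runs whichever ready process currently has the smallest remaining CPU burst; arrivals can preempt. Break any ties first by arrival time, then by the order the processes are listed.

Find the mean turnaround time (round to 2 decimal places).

6.80

Timeline: | P1 0-7 | P4 7-8 | P2 8-11 | P3 11-16 | P5 16-21 |
Completion: P1=7  P2=11  P3=16  P4=8  P5=21
Turnaround (C−A): P1=7  P2=6  P3=10  P4=1  P5=10
Turnaround times: P1=7, P2=6, P3=10, P4=1, P5=10
Average turnaround = (7+6+10+1+10) / 5 = 34/5 = 6.80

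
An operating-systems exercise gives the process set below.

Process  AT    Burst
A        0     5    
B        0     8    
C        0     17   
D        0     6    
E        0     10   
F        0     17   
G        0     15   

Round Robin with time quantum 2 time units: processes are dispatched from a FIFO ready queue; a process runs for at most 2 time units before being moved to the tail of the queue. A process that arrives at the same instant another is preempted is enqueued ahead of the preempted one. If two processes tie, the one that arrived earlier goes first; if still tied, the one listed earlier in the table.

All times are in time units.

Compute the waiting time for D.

Gantt: | A 0-2 | B 2-4 | C 4-6 | D 6-8 | E 8-10 | F 10-12 | G 12-14 | A 14-16 | B 16-18 | C 18-20 | D 20-22 | E 22-24 | F 24-26 | G 26-28 | A 28-29 | B 29-31 | C 31-33 | D 33-35 | E 35-37 | F 37-39 | G 39-41 | B 41-43 | C 43-45 | E 45-47 | F 47-49 | G 49-51 | C 51-53 | E 53-55 | F 55-57 | G 57-59 | C 59-61 | F 61-63 | G 63-65 | C 65-67 | F 67-69 | G 69-71 | C 71-73 | F 73-75 | G 75-76 | C 76-77 | F 77-78 |
Completion: A=29  B=43  C=77  D=35  E=55  F=78  G=76
Turnaround (C−A): A=29  B=43  C=77  D=35  E=55  F=78  G=76
Waiting(D) = turnaround − burst = 35 − 6 = 29

29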